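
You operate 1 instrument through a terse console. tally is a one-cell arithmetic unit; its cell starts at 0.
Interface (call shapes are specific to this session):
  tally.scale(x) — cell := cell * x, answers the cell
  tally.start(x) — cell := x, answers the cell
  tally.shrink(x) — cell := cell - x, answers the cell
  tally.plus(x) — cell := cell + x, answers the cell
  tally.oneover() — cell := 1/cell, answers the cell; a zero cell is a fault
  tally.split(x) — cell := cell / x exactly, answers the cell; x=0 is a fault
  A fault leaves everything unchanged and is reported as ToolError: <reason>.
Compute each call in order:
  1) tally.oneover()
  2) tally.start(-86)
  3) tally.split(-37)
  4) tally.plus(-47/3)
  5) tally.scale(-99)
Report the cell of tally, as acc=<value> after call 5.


Answer: acc=48873/37

Derivation:
I call tally.oneover, giving ToolError: reciprocal of zero.
Then tally.start on -86, → -86.
Next I call tally.split on -37, → 86/37.
Using tally.plus on -47/3, → -1481/111.
Next I call tally.scale on -99: 48873/37.


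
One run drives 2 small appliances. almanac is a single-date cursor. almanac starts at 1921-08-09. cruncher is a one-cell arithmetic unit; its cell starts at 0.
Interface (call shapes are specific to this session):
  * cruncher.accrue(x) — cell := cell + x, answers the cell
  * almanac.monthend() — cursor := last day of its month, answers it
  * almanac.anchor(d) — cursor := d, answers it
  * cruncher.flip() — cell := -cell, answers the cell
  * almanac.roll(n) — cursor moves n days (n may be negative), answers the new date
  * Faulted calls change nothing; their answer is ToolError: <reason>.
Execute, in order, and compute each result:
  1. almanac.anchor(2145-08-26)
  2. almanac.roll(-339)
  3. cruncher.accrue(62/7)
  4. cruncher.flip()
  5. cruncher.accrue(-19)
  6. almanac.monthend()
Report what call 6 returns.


Answer: 2144-09-30

Derivation:
→ anchor(d: 2145-08-26)
← 2145-08-26
→ roll(n: -339)
← 2144-09-21
→ accrue(x: 62/7)
← 62/7
→ flip()
← -62/7
→ accrue(x: -19)
← -195/7
→ monthend()
← 2144-09-30


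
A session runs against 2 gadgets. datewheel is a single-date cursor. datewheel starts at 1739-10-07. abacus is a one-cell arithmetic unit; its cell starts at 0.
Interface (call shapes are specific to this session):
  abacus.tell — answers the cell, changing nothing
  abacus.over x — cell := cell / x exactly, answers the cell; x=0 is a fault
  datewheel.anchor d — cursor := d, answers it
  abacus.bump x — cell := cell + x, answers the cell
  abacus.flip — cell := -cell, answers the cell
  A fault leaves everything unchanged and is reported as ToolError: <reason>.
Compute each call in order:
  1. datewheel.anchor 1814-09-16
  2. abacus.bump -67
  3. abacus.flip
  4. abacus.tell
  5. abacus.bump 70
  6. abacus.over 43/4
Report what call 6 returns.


-- 1. datewheel.anchor(d: 1814-09-16) : 1814-09-16
-- 2. abacus.bump(x: -67) : -67
-- 3. abacus.flip() : 67
-- 4. abacus.tell() : 67
-- 5. abacus.bump(x: 70) : 137
-- 6. abacus.over(x: 43/4) : 548/43

Answer: 548/43


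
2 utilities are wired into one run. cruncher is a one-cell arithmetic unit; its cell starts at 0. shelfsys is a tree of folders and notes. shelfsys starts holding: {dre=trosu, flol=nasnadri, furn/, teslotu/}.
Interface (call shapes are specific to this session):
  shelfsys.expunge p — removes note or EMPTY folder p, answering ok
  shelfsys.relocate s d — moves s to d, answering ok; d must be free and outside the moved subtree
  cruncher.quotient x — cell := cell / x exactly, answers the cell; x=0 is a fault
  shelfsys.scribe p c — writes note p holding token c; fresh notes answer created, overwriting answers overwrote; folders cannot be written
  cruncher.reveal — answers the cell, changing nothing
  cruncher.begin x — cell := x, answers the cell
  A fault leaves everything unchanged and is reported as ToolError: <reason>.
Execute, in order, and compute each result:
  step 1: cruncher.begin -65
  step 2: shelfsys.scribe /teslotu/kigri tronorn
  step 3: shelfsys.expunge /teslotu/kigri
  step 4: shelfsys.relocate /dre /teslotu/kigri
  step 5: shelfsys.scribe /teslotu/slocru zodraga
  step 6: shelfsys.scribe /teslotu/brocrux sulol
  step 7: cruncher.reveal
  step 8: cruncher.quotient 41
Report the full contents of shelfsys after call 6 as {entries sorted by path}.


Answer: {flol=nasnadri, furn/, teslotu/, teslotu/brocrux=sulol, teslotu/kigri=trosu, teslotu/slocru=zodraga}

Derivation:
$ cruncher.begin -65
= -65
$ shelfsys.scribe /teslotu/kigri tronorn
= created
$ shelfsys.expunge /teslotu/kigri
= ok
$ shelfsys.relocate /dre /teslotu/kigri
= ok
$ shelfsys.scribe /teslotu/slocru zodraga
= created
$ shelfsys.scribe /teslotu/brocrux sulol
= created
$ cruncher.reveal
= -65
$ cruncher.quotient 41
= -65/41


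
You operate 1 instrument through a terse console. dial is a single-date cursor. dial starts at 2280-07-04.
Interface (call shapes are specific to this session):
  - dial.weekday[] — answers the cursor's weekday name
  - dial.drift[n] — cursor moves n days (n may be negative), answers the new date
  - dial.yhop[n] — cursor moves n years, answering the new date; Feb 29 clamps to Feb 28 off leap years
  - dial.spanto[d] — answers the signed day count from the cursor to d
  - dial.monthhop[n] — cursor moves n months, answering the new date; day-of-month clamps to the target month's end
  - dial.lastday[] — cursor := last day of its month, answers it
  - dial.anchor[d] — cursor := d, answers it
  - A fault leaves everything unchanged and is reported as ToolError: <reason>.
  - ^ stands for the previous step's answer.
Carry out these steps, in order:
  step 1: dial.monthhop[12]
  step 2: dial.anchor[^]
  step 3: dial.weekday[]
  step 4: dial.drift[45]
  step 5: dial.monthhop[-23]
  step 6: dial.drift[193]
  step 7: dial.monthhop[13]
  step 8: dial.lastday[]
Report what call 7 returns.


Next I call dial.monthhop using n='12', → 2281-07-04.
I call dial.anchor using d='^', giving 2281-07-04.
I try dial.weekday, and see Monday.
I call dial.drift using n='45', yielding 2281-08-18.
I invoke dial.monthhop using n='-23', — result: 2279-09-18.
I call dial.drift using n='193', which returns 2280-03-29.
Calling dial.monthhop using n='13', yielding 2281-04-29.
I use dial.lastday: 2281-04-30.

Answer: 2281-04-29


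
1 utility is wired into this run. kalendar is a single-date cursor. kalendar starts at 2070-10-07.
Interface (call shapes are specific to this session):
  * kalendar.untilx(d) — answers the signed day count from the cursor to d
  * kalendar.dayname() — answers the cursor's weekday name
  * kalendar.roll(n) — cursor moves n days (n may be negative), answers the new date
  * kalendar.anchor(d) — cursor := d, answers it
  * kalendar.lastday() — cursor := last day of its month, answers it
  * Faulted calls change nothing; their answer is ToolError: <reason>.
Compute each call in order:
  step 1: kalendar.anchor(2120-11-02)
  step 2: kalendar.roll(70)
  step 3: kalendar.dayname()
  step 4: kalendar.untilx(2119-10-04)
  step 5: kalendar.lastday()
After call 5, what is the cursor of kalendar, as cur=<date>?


Answer: cur=2121-01-31

Derivation:
> kalendar.anchor d=2120-11-02
[out] 2120-11-02
> kalendar.roll n=70
[out] 2121-01-11
> kalendar.dayname
[out] Saturday
> kalendar.untilx d=2119-10-04
[out] -465
> kalendar.lastday
[out] 2121-01-31


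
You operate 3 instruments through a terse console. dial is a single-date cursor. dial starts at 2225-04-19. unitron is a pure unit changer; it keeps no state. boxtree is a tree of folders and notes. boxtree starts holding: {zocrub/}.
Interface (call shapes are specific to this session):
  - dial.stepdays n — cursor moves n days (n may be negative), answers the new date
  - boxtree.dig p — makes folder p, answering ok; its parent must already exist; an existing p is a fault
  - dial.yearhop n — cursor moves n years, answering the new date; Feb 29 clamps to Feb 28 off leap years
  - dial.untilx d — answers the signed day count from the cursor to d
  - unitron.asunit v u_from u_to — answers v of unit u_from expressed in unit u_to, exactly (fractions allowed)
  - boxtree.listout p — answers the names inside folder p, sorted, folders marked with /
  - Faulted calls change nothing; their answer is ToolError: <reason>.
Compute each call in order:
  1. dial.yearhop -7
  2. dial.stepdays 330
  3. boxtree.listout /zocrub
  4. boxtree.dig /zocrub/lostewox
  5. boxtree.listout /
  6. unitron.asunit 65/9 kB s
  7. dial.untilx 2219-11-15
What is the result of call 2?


Then dial.yearhop using n='-7', yielding 2218-04-19.
Calling dial.stepdays using n='330', — result: 2219-03-15.
I call boxtree.listout using p='/zocrub', giving [].
Then boxtree.dig using p='/zocrub/lostewox', and see ok.
Next I call boxtree.listout using p='/', → [zocrub/].
I call unitron.asunit using v='65/9', u_from='kB', u_to='s', which returns ToolError: incompatible units.
Then dial.untilx using d='2219-11-15', and see 245.

Answer: 2219-03-15


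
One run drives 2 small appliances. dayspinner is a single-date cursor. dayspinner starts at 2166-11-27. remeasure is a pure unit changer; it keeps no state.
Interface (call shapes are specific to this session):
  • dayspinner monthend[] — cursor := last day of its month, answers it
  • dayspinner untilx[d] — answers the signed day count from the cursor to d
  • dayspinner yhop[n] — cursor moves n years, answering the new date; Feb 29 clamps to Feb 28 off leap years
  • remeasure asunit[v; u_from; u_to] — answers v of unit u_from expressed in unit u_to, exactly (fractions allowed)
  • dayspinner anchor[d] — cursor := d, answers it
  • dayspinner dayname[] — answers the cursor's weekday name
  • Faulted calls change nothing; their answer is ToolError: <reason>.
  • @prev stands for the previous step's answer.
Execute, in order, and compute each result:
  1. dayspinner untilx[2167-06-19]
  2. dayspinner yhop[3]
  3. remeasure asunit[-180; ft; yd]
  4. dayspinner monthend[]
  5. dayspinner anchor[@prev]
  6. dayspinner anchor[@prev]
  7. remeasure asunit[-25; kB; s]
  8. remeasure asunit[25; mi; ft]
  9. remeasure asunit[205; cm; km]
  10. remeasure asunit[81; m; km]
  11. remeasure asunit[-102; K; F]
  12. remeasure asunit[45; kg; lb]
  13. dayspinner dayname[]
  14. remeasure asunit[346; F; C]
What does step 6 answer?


Answer: 2169-11-30

Derivation:
→ dayspinner untilx(d→2167-06-19)
← 204
→ dayspinner yhop(n→3)
← 2169-11-27
→ remeasure asunit(v→-180, u_from→ft, u_to→yd)
← -60
→ dayspinner monthend()
← 2169-11-30
→ dayspinner anchor(d→@prev)
← 2169-11-30
→ dayspinner anchor(d→@prev)
← 2169-11-30
→ remeasure asunit(v→-25, u_from→kB, u_to→s)
← ToolError: incompatible units
→ remeasure asunit(v→25, u_from→mi, u_to→ft)
← 132000
→ remeasure asunit(v→205, u_from→cm, u_to→km)
← 41/20000
→ remeasure asunit(v→81, u_from→m, u_to→km)
← 81/1000
→ remeasure asunit(v→-102, u_from→K, u_to→F)
← -64327/100
→ remeasure asunit(v→45, u_from→kg, u_to→lb)
← 4500000000/45359237
→ dayspinner dayname()
← Thursday
→ remeasure asunit(v→346, u_from→F, u_to→C)
← 1570/9


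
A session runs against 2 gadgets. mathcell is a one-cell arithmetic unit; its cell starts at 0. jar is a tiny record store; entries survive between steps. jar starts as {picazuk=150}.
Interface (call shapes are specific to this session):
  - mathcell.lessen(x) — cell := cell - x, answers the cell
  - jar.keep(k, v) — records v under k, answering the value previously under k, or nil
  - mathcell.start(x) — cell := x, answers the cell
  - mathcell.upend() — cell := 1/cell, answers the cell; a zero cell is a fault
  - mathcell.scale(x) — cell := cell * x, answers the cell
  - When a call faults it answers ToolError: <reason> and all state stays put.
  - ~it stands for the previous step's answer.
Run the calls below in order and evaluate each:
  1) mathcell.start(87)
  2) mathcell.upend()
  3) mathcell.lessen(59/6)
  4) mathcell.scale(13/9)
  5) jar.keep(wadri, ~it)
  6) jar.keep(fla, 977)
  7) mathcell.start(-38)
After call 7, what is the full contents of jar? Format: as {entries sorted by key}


Answer: {fla=977, picazuk=150, wadri=-22217/1566}

Derivation:
~$ mathcell.start x=87
[out] 87
~$ mathcell.upend
[out] 1/87
~$ mathcell.lessen x=59/6
[out] -1709/174
~$ mathcell.scale x=13/9
[out] -22217/1566
~$ jar.keep k=wadri v=~it
[out] nil
~$ jar.keep k=fla v=977
[out] nil
~$ mathcell.start x=-38
[out] -38


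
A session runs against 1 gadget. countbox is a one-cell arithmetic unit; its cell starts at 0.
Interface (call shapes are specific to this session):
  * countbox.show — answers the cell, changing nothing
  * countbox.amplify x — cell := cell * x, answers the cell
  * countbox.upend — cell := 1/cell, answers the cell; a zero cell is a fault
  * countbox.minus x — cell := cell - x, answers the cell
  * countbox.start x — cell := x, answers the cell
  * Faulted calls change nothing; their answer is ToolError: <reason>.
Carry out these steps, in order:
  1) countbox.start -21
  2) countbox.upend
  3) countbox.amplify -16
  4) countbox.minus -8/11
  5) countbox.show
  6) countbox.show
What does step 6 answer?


! 1. start(x=-21) ~> -21
! 2. upend() ~> -1/21
! 3. amplify(x=-16) ~> 16/21
! 4. minus(x=-8/11) ~> 344/231
! 5. show() ~> 344/231
! 6. show() ~> 344/231

Answer: 344/231


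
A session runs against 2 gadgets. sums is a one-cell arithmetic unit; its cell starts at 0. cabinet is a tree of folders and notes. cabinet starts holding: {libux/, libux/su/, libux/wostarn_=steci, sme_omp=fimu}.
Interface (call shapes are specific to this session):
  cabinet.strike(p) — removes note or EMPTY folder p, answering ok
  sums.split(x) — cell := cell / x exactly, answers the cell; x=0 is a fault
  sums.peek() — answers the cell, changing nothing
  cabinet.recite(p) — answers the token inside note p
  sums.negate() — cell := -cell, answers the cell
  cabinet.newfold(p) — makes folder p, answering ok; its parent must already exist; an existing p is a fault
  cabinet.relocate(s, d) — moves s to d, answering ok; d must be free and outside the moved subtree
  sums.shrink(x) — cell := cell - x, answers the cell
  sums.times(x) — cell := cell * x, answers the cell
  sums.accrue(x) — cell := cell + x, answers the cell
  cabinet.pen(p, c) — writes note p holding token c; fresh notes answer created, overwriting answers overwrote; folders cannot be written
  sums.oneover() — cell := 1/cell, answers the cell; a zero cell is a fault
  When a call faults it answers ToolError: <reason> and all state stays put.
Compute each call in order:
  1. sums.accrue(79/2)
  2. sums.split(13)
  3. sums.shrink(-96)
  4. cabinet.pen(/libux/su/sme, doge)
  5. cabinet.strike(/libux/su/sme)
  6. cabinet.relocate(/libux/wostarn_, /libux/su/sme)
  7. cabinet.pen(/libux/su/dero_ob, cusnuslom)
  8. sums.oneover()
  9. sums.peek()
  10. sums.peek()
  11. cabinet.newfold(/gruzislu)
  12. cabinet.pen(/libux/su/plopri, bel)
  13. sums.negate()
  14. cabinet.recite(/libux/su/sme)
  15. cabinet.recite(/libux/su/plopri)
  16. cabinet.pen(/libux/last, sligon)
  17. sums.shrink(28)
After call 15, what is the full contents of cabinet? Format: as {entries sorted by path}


Act: sums.accrue[x=79/2]
Obs: 79/2
Act: sums.split[x=13]
Obs: 79/26
Act: sums.shrink[x=-96]
Obs: 2575/26
Act: cabinet.pen[p=/libux/su/sme; c=doge]
Obs: created
Act: cabinet.strike[p=/libux/su/sme]
Obs: ok
Act: cabinet.relocate[s=/libux/wostarn_; d=/libux/su/sme]
Obs: ok
Act: cabinet.pen[p=/libux/su/dero_ob; c=cusnuslom]
Obs: created
Act: sums.oneover[]
Obs: 26/2575
Act: sums.peek[]
Obs: 26/2575
Act: sums.peek[]
Obs: 26/2575
Act: cabinet.newfold[p=/gruzislu]
Obs: ok
Act: cabinet.pen[p=/libux/su/plopri; c=bel]
Obs: created
Act: sums.negate[]
Obs: -26/2575
Act: cabinet.recite[p=/libux/su/sme]
Obs: steci
Act: cabinet.recite[p=/libux/su/plopri]
Obs: bel
Act: cabinet.pen[p=/libux/last; c=sligon]
Obs: created
Act: sums.shrink[x=28]
Obs: -72126/2575

Answer: {gruzislu/, libux/, libux/su/, libux/su/dero_ob=cusnuslom, libux/su/plopri=bel, libux/su/sme=steci, sme_omp=fimu}


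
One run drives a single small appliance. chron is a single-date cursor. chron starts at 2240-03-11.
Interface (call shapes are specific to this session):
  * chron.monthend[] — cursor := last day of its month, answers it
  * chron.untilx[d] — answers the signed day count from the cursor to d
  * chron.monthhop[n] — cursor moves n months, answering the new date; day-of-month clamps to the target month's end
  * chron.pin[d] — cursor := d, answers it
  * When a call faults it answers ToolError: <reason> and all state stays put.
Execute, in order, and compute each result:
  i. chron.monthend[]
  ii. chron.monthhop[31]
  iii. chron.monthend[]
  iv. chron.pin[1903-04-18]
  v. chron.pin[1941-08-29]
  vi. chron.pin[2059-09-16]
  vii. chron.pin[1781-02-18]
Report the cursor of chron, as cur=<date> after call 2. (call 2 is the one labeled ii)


Answer: cur=2242-10-31

Derivation:
! monthend() ~> 2240-03-31
! monthhop(31) ~> 2242-10-31
! monthend() ~> 2242-10-31
! pin(1903-04-18) ~> 1903-04-18
! pin(1941-08-29) ~> 1941-08-29
! pin(2059-09-16) ~> 2059-09-16
! pin(1781-02-18) ~> 1781-02-18


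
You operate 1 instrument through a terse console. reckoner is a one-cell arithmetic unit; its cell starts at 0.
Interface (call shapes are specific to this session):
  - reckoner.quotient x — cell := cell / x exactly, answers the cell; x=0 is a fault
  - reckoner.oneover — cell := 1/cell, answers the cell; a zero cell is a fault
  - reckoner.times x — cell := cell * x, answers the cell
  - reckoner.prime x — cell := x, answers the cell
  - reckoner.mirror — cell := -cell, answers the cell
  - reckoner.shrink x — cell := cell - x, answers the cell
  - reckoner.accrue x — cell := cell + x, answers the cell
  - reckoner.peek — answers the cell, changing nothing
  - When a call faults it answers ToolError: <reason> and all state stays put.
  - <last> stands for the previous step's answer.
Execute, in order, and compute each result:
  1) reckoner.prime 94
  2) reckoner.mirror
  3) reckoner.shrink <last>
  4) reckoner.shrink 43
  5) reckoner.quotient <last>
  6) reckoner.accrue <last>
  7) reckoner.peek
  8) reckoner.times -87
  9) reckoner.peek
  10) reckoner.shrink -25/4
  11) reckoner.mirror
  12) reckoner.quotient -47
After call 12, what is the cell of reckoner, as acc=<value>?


Next I call prime(94), — result: 94.
Invoking mirror(), yielding -94.
Next I call shrink(<last>), and observe 0.
I try shrink(43): -43.
Using quotient(<last>), and see 1.
Now I run accrue(<last>), giving 2.
Using peek, and observe 2.
Invoking times(-87), — result: -174.
Then peek(), — result: -174.
Using shrink(-25/4), → -671/4.
I invoke mirror, and observe 671/4.
Invoking quotient(-47): -671/188.

Answer: acc=-671/188


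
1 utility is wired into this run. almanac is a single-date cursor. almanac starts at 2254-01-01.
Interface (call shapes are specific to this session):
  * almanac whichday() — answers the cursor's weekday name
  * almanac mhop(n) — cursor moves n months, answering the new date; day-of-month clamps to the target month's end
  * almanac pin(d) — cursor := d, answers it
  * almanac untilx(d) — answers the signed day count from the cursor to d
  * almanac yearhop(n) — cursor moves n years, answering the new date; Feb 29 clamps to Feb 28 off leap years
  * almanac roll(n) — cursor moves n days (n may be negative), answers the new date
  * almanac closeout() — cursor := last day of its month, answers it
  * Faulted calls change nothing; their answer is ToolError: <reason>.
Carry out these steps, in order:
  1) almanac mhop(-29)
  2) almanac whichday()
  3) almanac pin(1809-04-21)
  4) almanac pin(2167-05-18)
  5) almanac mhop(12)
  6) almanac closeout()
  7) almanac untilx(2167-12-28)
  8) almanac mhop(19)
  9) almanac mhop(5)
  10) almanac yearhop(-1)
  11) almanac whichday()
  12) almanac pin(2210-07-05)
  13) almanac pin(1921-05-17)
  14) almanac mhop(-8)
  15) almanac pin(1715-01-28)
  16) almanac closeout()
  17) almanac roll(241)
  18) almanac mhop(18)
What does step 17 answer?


> almanac mhop n=-29
= 2251-08-01
> almanac whichday
= Friday
> almanac pin d=1809-04-21
= 1809-04-21
> almanac pin d=2167-05-18
= 2167-05-18
> almanac mhop n=12
= 2168-05-18
> almanac closeout
= 2168-05-31
> almanac untilx d=2167-12-28
= -155
> almanac mhop n=19
= 2169-12-31
> almanac mhop n=5
= 2170-05-31
> almanac yearhop n=-1
= 2169-05-31
> almanac whichday
= Wednesday
> almanac pin d=2210-07-05
= 2210-07-05
> almanac pin d=1921-05-17
= 1921-05-17
> almanac mhop n=-8
= 1920-09-17
> almanac pin d=1715-01-28
= 1715-01-28
> almanac closeout
= 1715-01-31
> almanac roll n=241
= 1715-09-29
> almanac mhop n=18
= 1717-03-29

Answer: 1715-09-29


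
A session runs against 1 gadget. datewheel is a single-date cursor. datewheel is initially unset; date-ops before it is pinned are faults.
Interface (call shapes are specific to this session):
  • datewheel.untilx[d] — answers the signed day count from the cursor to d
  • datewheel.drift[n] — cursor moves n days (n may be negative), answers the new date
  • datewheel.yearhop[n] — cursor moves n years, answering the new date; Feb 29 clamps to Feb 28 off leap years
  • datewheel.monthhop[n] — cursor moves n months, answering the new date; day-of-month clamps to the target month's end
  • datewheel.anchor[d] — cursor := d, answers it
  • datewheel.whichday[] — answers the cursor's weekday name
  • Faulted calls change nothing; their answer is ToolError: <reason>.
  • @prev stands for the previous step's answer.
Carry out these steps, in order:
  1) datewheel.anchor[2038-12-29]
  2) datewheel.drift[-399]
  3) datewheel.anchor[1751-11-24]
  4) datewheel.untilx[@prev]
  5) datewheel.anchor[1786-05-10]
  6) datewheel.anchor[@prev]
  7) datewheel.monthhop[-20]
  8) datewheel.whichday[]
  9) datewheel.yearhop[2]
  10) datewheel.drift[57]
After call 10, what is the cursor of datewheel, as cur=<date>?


Now I run anchor on d→2038-12-29, which returns 2038-12-29.
I try drift on n→-399, yielding 2037-11-25.
Then anchor on d→1751-11-24, and observe 1751-11-24.
Invoking untilx on d→@prev: 0.
Calling anchor on d→1786-05-10, and see 1786-05-10.
Calling anchor on d→@prev, giving 1786-05-10.
I use monthhop on n→-20, which returns 1784-09-10.
Then whichday: Friday.
I run yearhop on n→2: 1786-09-10.
I call drift on n→57, giving 1786-11-06.

Answer: cur=1786-11-06


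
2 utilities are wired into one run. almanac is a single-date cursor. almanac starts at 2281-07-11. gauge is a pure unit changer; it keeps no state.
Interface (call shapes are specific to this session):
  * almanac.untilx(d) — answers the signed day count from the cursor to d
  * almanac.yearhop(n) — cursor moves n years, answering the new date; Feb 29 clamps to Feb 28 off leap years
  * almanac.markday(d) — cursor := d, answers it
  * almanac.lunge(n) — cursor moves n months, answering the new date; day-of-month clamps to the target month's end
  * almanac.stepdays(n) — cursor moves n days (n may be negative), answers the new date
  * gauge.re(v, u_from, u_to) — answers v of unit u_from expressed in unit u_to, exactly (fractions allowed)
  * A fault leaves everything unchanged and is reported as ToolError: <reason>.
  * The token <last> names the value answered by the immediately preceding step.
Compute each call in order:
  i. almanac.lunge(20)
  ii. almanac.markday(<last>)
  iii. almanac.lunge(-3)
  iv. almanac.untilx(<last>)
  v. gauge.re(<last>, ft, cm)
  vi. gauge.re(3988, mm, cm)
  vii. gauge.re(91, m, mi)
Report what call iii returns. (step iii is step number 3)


Answer: 2282-12-11

Derivation:
I use almanac.lunge(n=20), which returns 2283-03-11.
Calling almanac.markday(d=<last>), yielding 2283-03-11.
Then almanac.lunge(n=-3): 2282-12-11.
Then almanac.untilx(d=<last>), and get 0.
Using gauge.re(v=<last>, u_from=ft, u_to=cm), which returns 0.
I run gauge.re(v=3988, u_from=mm, u_to=cm), and get 1994/5.
Invoking gauge.re(v=91, u_from=m, u_to=mi), — result: 11375/201168.


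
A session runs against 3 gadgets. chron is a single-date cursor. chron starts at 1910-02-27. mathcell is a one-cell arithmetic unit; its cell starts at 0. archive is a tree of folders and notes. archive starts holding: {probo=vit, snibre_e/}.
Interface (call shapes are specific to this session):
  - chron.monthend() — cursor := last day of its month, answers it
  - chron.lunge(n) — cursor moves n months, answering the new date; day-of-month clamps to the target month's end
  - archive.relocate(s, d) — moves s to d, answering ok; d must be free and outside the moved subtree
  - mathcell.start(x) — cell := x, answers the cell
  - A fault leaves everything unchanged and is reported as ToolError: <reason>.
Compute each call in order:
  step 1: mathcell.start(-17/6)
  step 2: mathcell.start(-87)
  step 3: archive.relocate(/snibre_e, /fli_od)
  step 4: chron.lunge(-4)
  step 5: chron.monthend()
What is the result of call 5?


→ start(x: -17/6)
← -17/6
→ start(x: -87)
← -87
→ relocate(s: /snibre_e, d: /fli_od)
← ok
→ lunge(n: -4)
← 1909-10-27
→ monthend()
← 1909-10-31

Answer: 1909-10-31


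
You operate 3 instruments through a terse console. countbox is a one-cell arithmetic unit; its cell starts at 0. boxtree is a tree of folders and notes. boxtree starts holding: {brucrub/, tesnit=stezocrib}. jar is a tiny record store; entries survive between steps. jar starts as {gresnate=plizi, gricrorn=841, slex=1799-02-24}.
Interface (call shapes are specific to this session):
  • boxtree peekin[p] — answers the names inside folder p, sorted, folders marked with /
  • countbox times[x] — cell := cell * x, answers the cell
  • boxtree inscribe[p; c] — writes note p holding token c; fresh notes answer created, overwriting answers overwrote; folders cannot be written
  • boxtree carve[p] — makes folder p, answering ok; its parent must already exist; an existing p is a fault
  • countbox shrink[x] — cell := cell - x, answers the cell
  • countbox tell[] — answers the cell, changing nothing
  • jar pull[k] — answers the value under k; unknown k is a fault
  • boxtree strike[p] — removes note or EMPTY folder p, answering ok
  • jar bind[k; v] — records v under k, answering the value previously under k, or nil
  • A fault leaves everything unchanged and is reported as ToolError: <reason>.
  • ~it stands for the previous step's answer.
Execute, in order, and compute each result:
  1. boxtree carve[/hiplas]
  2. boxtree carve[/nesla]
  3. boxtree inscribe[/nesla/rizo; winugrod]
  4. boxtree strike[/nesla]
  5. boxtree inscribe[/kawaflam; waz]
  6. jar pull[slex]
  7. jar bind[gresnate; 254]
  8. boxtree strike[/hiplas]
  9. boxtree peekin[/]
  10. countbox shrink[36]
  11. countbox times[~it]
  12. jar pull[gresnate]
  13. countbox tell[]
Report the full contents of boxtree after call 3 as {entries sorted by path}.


Answer: {brucrub/, hiplas/, nesla/, nesla/rizo=winugrod, tesnit=stezocrib}

Derivation:
Do: boxtree carve[p='/hiplas']
See: ok
Do: boxtree carve[p='/nesla']
See: ok
Do: boxtree inscribe[p='/nesla/rizo'; c='winugrod']
See: created
Do: boxtree strike[p='/nesla']
See: ToolError: not empty
Do: boxtree inscribe[p='/kawaflam'; c='waz']
See: created
Do: jar pull[k='slex']
See: 1799-02-24
Do: jar bind[k='gresnate'; v='254']
See: plizi
Do: boxtree strike[p='/hiplas']
See: ok
Do: boxtree peekin[p='/']
See: [brucrub/, kawaflam, nesla/, tesnit]
Do: countbox shrink[x='36']
See: -36
Do: countbox times[x='~it']
See: 1296
Do: jar pull[k='gresnate']
See: 254
Do: countbox tell[]
See: 1296


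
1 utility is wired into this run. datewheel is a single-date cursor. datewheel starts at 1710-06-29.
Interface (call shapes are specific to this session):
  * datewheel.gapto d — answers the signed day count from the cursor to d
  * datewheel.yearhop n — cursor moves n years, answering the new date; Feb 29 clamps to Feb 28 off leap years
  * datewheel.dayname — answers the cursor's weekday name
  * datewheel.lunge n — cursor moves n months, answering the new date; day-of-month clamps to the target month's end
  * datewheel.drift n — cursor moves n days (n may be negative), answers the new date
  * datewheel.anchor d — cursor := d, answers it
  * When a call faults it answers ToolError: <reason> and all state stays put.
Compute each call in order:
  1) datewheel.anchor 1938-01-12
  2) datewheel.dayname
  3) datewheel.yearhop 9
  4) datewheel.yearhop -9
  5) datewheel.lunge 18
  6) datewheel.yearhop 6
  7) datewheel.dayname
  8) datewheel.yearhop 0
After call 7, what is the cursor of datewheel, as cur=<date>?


$ anchor d='1938-01-12'
= 1938-01-12
$ dayname
= Wednesday
$ yearhop n='9'
= 1947-01-12
$ yearhop n='-9'
= 1938-01-12
$ lunge n='18'
= 1939-07-12
$ yearhop n='6'
= 1945-07-12
$ dayname
= Thursday
$ yearhop n='0'
= 1945-07-12

Answer: cur=1945-07-12


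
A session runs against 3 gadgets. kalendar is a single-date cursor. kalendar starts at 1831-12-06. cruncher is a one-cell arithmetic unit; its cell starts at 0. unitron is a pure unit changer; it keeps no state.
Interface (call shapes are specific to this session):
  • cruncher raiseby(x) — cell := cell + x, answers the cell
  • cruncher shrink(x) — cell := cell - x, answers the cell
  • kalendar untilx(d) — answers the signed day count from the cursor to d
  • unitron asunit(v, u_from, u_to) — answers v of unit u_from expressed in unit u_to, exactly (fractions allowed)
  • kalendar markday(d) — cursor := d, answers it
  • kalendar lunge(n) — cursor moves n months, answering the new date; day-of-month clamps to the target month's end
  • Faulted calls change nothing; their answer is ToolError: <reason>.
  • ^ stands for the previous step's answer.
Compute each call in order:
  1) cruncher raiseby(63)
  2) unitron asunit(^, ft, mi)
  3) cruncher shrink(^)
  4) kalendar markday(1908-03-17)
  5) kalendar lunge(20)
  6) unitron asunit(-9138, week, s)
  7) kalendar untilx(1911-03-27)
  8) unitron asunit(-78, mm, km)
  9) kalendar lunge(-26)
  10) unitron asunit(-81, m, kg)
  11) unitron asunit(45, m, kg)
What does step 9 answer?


Answer: 1907-09-17

Derivation:
Do: cruncher raiseby[x=63]
See: 63
Do: unitron asunit[v=^; u_from=ft; u_to=mi]
See: 21/1760
Do: cruncher shrink[x=^]
See: 110859/1760
Do: kalendar markday[d=1908-03-17]
See: 1908-03-17
Do: kalendar lunge[n=20]
See: 1909-11-17
Do: unitron asunit[v=-9138; u_from=week; u_to=s]
See: -5526662400
Do: kalendar untilx[d=1911-03-27]
See: 495
Do: unitron asunit[v=-78; u_from=mm; u_to=km]
See: -39/500000
Do: kalendar lunge[n=-26]
See: 1907-09-17
Do: unitron asunit[v=-81; u_from=m; u_to=kg]
See: ToolError: incompatible units
Do: unitron asunit[v=45; u_from=m; u_to=kg]
See: ToolError: incompatible units


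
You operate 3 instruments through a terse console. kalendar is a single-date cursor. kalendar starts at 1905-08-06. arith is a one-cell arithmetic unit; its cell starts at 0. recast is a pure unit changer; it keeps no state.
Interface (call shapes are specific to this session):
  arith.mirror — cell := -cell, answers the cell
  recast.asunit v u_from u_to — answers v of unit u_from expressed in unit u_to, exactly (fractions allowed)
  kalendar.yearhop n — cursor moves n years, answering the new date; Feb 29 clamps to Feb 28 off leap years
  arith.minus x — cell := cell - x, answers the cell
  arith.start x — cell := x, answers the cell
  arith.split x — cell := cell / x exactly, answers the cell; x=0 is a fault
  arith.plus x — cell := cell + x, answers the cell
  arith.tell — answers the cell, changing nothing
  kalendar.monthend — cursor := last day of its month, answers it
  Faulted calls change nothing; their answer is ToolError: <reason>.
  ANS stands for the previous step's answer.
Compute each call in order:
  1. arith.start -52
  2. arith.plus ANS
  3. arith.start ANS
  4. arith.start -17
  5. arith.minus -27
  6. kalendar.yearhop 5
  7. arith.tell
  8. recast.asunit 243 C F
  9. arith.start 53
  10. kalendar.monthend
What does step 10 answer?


Using arith.start passing x: -52, → -52.
I run arith.plus passing x: ANS, which returns -104.
Calling arith.start passing x: ANS, giving -104.
I invoke arith.start passing x: -17: -17.
Next I call arith.minus passing x: -27, which returns 10.
I try kalendar.yearhop passing n: 5, and get 1910-08-06.
I invoke arith.tell(), → 10.
Next I call recast.asunit passing v: 243, u_from: C, u_to: F, — result: 2347/5.
Next I call arith.start passing x: 53, and see 53.
Invoking kalendar.monthend, and observe 1910-08-31.

Answer: 1910-08-31


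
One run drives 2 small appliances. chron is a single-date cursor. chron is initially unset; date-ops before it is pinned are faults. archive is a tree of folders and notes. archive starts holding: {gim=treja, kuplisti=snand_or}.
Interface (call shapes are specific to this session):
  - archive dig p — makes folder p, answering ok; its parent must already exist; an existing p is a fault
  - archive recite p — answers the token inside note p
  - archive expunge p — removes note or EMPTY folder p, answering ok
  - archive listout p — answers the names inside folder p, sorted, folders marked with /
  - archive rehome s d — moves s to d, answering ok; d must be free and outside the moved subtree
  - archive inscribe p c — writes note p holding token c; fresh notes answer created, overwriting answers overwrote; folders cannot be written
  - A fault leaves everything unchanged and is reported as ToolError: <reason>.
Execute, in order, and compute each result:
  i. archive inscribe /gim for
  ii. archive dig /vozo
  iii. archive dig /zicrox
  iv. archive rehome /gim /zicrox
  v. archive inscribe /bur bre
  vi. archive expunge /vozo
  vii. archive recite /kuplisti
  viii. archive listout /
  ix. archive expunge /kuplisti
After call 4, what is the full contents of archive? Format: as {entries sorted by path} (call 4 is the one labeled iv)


Answer: {gim=for, kuplisti=snand_or, vozo/, zicrox/}

Derivation:
I try archive inscribe using p: /gim, c: for: overwrote.
Calling archive dig using p: /vozo, and observe ok.
I use archive dig using p: /zicrox, and see ok.
I try archive rehome using s: /gim, d: /zicrox, → ToolError: exists.
Then archive inscribe using p: /bur, c: bre: created.
I call archive expunge using p: /vozo, and observe ok.
Using archive recite using p: /kuplisti, yielding snand_or.
Invoking archive listout using p: /, giving [bur, gim, kuplisti, zicrox/].
I invoke archive expunge using p: /kuplisti, and observe ok.


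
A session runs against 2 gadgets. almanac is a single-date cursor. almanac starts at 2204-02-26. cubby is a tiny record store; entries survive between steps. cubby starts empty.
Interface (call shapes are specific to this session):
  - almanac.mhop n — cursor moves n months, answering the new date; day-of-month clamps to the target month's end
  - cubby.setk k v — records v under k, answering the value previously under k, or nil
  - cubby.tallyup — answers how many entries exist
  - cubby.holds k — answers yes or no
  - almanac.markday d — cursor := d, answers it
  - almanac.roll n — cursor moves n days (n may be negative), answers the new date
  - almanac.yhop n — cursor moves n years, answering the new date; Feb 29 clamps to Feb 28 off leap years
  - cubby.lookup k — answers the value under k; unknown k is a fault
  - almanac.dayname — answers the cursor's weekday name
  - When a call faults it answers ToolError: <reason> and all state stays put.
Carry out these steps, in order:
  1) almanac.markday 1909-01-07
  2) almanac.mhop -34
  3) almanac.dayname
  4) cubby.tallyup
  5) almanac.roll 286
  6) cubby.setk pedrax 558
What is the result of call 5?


Invoking almanac.markday using 1909-01-07, and get 1909-01-07.
I call almanac.mhop using -34, → 1906-03-07.
I call almanac.dayname(), yielding Wednesday.
I try cubby.tallyup, — result: 0.
I call almanac.roll using 286, → 1906-12-18.
I run cubby.setk using pedrax, 558, and observe nil.

Answer: 1906-12-18


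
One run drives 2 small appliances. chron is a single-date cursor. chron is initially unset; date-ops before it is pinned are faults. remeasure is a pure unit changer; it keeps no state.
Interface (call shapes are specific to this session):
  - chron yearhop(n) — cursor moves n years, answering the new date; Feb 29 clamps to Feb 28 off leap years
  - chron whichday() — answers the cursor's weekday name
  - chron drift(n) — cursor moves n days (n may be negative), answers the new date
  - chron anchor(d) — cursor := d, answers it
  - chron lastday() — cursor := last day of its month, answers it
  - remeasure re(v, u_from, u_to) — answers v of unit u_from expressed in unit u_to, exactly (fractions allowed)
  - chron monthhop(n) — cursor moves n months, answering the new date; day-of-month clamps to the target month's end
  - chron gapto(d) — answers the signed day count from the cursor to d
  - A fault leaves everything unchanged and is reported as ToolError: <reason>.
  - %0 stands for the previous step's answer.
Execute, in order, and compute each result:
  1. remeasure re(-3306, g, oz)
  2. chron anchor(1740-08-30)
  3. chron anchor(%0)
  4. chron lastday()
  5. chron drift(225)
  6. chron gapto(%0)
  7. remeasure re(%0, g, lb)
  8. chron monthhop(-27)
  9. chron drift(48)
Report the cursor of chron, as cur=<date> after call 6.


Answer: cur=1741-04-13

Derivation:
-- 1. remeasure re(v='-3306', u_from='g', u_to='oz') : -5289600000/45359237
-- 2. chron anchor(d='1740-08-30') : 1740-08-30
-- 3. chron anchor(d='%0') : 1740-08-30
-- 4. chron lastday() : 1740-08-31
-- 5. chron drift(n='225') : 1741-04-13
-- 6. chron gapto(d='%0') : 0
-- 7. remeasure re(v='%0', u_from='g', u_to='lb') : 0
-- 8. chron monthhop(n='-27') : 1739-01-13
-- 9. chron drift(n='48') : 1739-03-02


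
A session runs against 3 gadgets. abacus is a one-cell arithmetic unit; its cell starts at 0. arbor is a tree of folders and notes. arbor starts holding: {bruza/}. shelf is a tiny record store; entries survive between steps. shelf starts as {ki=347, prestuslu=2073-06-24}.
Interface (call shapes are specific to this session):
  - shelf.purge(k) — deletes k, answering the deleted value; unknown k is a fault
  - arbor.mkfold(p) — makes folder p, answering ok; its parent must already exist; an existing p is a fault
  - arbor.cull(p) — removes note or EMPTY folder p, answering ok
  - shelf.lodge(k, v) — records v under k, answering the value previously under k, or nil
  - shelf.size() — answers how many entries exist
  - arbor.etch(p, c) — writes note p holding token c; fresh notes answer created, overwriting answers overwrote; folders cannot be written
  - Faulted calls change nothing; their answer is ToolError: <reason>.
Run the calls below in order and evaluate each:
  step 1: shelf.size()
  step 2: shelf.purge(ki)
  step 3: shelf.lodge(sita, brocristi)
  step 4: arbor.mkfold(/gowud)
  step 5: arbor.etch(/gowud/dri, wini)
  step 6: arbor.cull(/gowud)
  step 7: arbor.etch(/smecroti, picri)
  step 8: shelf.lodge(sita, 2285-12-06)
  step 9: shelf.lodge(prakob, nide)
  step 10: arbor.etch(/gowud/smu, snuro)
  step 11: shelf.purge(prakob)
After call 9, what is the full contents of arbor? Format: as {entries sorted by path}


Answer: {bruza/, gowud/, gowud/dri=wini, smecroti=picri}

Derivation:
→ shelf.size()
← 2
→ shelf.purge(ki)
← 347
→ shelf.lodge(sita, brocristi)
← nil
→ arbor.mkfold(/gowud)
← ok
→ arbor.etch(/gowud/dri, wini)
← created
→ arbor.cull(/gowud)
← ToolError: not empty
→ arbor.etch(/smecroti, picri)
← created
→ shelf.lodge(sita, 2285-12-06)
← brocristi
→ shelf.lodge(prakob, nide)
← nil
→ arbor.etch(/gowud/smu, snuro)
← created
→ shelf.purge(prakob)
← nide


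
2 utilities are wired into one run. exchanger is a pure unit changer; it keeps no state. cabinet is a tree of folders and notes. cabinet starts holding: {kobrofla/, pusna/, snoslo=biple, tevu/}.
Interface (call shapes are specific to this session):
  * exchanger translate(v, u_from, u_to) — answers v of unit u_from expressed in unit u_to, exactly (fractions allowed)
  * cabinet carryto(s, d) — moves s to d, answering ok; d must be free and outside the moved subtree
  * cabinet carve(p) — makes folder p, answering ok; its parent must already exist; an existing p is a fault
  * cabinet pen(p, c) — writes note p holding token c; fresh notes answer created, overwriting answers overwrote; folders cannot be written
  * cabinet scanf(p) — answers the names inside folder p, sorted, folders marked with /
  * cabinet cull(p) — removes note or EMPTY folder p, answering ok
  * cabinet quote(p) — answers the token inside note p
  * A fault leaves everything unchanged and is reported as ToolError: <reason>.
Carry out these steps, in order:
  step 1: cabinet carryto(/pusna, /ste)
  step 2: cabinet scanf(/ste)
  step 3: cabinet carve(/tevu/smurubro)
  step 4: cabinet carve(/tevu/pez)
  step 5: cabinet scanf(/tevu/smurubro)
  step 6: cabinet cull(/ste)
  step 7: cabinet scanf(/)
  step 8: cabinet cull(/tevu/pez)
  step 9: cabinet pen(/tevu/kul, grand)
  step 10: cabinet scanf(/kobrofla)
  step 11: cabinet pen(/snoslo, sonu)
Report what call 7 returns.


Answer: [kobrofla/, snoslo, tevu/]

Derivation:
! 1. cabinet carryto(/pusna, /ste) => ok
! 2. cabinet scanf(/ste) => []
! 3. cabinet carve(/tevu/smurubro) => ok
! 4. cabinet carve(/tevu/pez) => ok
! 5. cabinet scanf(/tevu/smurubro) => []
! 6. cabinet cull(/ste) => ok
! 7. cabinet scanf(/) => [kobrofla/, snoslo, tevu/]
! 8. cabinet cull(/tevu/pez) => ok
! 9. cabinet pen(/tevu/kul, grand) => created
! 10. cabinet scanf(/kobrofla) => []
! 11. cabinet pen(/snoslo, sonu) => overwrote
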